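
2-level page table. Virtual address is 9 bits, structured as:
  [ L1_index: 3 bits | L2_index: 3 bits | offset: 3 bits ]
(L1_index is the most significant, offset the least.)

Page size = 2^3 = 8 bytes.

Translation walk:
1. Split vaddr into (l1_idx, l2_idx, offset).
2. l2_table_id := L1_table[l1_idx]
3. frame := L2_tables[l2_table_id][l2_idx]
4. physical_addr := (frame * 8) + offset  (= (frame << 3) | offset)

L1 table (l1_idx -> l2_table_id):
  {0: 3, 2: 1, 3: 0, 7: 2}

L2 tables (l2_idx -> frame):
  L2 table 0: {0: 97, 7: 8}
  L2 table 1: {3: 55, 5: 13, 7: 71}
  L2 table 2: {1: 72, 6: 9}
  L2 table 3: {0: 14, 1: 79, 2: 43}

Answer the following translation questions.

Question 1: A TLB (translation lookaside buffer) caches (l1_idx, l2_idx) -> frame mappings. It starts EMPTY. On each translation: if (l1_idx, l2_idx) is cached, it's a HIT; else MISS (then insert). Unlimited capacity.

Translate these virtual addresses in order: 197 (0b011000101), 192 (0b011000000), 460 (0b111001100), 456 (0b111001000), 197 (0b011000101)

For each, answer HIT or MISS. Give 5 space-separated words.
vaddr=197: (3,0) not in TLB -> MISS, insert
vaddr=192: (3,0) in TLB -> HIT
vaddr=460: (7,1) not in TLB -> MISS, insert
vaddr=456: (7,1) in TLB -> HIT
vaddr=197: (3,0) in TLB -> HIT

Answer: MISS HIT MISS HIT HIT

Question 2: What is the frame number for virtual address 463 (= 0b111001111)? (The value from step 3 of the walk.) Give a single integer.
vaddr = 463: l1_idx=7, l2_idx=1
L1[7] = 2; L2[2][1] = 72

Answer: 72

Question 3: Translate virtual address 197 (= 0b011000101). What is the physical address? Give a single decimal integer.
Answer: 781

Derivation:
vaddr = 197 = 0b011000101
Split: l1_idx=3, l2_idx=0, offset=5
L1[3] = 0
L2[0][0] = 97
paddr = 97 * 8 + 5 = 781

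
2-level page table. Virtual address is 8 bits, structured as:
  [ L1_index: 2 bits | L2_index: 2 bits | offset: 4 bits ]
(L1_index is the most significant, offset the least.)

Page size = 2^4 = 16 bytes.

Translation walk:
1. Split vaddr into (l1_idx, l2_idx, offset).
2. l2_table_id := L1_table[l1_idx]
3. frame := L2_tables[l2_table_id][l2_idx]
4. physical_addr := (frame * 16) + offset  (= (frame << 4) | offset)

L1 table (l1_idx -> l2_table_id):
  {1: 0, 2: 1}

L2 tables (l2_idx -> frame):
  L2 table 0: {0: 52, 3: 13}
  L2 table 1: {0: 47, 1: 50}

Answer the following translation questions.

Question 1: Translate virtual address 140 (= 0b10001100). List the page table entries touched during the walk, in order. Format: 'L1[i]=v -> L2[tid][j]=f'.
Answer: L1[2]=1 -> L2[1][0]=47

Derivation:
vaddr = 140 = 0b10001100
Split: l1_idx=2, l2_idx=0, offset=12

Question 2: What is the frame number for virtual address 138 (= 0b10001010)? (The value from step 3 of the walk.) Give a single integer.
vaddr = 138: l1_idx=2, l2_idx=0
L1[2] = 1; L2[1][0] = 47

Answer: 47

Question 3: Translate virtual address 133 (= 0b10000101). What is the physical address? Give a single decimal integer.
vaddr = 133 = 0b10000101
Split: l1_idx=2, l2_idx=0, offset=5
L1[2] = 1
L2[1][0] = 47
paddr = 47 * 16 + 5 = 757

Answer: 757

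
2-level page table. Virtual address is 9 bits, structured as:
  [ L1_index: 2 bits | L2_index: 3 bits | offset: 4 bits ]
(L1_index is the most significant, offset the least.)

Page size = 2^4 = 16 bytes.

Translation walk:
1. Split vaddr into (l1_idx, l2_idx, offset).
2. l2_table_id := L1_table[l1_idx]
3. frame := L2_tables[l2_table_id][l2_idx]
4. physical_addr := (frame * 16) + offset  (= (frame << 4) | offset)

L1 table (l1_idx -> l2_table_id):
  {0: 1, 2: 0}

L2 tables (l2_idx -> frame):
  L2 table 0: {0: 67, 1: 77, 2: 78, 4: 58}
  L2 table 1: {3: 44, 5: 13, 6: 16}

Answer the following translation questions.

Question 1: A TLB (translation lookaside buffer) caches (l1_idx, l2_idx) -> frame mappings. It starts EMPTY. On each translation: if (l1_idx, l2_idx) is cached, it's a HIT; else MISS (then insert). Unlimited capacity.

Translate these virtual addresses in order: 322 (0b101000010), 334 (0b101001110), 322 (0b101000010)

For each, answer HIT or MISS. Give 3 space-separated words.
vaddr=322: (2,4) not in TLB -> MISS, insert
vaddr=334: (2,4) in TLB -> HIT
vaddr=322: (2,4) in TLB -> HIT

Answer: MISS HIT HIT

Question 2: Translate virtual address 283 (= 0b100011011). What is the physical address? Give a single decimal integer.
vaddr = 283 = 0b100011011
Split: l1_idx=2, l2_idx=1, offset=11
L1[2] = 0
L2[0][1] = 77
paddr = 77 * 16 + 11 = 1243

Answer: 1243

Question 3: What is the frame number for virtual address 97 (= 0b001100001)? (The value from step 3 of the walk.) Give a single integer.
vaddr = 97: l1_idx=0, l2_idx=6
L1[0] = 1; L2[1][6] = 16

Answer: 16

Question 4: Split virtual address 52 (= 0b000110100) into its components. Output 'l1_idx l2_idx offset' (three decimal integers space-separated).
vaddr = 52 = 0b000110100
  top 2 bits -> l1_idx = 0
  next 3 bits -> l2_idx = 3
  bottom 4 bits -> offset = 4

Answer: 0 3 4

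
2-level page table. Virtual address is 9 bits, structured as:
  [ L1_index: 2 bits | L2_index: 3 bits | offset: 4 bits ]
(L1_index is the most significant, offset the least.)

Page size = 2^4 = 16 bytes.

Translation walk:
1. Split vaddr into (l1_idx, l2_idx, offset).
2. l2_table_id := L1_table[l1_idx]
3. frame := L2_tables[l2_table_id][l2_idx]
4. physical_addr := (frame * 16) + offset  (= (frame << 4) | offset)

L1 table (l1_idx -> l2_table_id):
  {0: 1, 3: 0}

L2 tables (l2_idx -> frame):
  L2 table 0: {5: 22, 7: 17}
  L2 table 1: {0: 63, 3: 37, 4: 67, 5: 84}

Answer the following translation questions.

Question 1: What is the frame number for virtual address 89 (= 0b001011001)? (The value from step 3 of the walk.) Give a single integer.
Answer: 84

Derivation:
vaddr = 89: l1_idx=0, l2_idx=5
L1[0] = 1; L2[1][5] = 84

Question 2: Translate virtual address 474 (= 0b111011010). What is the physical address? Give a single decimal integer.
vaddr = 474 = 0b111011010
Split: l1_idx=3, l2_idx=5, offset=10
L1[3] = 0
L2[0][5] = 22
paddr = 22 * 16 + 10 = 362

Answer: 362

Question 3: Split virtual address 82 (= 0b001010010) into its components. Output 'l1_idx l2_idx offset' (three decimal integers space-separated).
vaddr = 82 = 0b001010010
  top 2 bits -> l1_idx = 0
  next 3 bits -> l2_idx = 5
  bottom 4 bits -> offset = 2

Answer: 0 5 2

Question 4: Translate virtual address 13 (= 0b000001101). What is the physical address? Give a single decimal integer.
vaddr = 13 = 0b000001101
Split: l1_idx=0, l2_idx=0, offset=13
L1[0] = 1
L2[1][0] = 63
paddr = 63 * 16 + 13 = 1021

Answer: 1021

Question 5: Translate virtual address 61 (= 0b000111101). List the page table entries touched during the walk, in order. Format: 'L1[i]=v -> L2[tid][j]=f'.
Answer: L1[0]=1 -> L2[1][3]=37

Derivation:
vaddr = 61 = 0b000111101
Split: l1_idx=0, l2_idx=3, offset=13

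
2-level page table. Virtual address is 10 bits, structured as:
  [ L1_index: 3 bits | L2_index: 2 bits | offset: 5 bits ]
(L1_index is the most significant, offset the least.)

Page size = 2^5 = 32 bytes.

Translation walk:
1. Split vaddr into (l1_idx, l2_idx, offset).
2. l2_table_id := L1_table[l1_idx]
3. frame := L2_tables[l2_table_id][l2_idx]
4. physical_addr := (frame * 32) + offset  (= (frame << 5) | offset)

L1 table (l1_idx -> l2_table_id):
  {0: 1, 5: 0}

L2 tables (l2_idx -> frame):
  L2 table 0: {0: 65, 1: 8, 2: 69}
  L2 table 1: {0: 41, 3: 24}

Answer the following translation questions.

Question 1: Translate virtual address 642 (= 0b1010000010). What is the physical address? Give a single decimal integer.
Answer: 2082

Derivation:
vaddr = 642 = 0b1010000010
Split: l1_idx=5, l2_idx=0, offset=2
L1[5] = 0
L2[0][0] = 65
paddr = 65 * 32 + 2 = 2082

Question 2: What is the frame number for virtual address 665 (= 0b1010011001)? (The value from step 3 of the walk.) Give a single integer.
vaddr = 665: l1_idx=5, l2_idx=0
L1[5] = 0; L2[0][0] = 65

Answer: 65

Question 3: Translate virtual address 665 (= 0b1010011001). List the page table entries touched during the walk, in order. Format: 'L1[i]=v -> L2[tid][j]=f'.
vaddr = 665 = 0b1010011001
Split: l1_idx=5, l2_idx=0, offset=25

Answer: L1[5]=0 -> L2[0][0]=65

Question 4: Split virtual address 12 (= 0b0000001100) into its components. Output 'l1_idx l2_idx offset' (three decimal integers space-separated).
Answer: 0 0 12

Derivation:
vaddr = 12 = 0b0000001100
  top 3 bits -> l1_idx = 0
  next 2 bits -> l2_idx = 0
  bottom 5 bits -> offset = 12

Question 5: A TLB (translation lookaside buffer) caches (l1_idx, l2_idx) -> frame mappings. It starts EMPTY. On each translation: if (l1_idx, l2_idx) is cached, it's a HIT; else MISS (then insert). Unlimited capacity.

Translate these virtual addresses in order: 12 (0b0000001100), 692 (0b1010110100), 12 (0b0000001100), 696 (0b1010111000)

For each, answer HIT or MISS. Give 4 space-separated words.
Answer: MISS MISS HIT HIT

Derivation:
vaddr=12: (0,0) not in TLB -> MISS, insert
vaddr=692: (5,1) not in TLB -> MISS, insert
vaddr=12: (0,0) in TLB -> HIT
vaddr=696: (5,1) in TLB -> HIT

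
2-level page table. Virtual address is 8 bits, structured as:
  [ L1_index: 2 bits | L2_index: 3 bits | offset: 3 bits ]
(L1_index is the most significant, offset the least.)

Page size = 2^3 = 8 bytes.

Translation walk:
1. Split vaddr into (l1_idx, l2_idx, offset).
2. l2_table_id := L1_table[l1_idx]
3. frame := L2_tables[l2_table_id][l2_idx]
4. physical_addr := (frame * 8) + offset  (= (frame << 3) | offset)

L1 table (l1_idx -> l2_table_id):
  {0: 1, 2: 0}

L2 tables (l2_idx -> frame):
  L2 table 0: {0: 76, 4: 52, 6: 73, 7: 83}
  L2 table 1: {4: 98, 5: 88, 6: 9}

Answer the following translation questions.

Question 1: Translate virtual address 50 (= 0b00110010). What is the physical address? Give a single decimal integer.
vaddr = 50 = 0b00110010
Split: l1_idx=0, l2_idx=6, offset=2
L1[0] = 1
L2[1][6] = 9
paddr = 9 * 8 + 2 = 74

Answer: 74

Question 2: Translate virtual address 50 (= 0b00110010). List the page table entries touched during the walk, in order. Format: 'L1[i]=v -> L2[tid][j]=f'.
vaddr = 50 = 0b00110010
Split: l1_idx=0, l2_idx=6, offset=2

Answer: L1[0]=1 -> L2[1][6]=9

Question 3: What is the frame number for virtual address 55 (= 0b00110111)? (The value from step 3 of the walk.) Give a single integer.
vaddr = 55: l1_idx=0, l2_idx=6
L1[0] = 1; L2[1][6] = 9

Answer: 9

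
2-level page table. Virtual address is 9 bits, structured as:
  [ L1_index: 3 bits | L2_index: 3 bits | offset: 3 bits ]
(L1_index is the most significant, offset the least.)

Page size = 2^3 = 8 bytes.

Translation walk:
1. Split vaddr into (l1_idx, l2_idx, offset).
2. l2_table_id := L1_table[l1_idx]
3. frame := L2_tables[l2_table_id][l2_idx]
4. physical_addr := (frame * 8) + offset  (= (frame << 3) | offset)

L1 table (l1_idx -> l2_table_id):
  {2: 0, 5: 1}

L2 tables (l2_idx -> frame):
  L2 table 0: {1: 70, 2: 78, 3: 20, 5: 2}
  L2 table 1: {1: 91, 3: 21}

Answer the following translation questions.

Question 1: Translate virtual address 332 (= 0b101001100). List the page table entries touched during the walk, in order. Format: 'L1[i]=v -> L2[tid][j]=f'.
Answer: L1[5]=1 -> L2[1][1]=91

Derivation:
vaddr = 332 = 0b101001100
Split: l1_idx=5, l2_idx=1, offset=4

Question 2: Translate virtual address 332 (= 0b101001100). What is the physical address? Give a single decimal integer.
Answer: 732

Derivation:
vaddr = 332 = 0b101001100
Split: l1_idx=5, l2_idx=1, offset=4
L1[5] = 1
L2[1][1] = 91
paddr = 91 * 8 + 4 = 732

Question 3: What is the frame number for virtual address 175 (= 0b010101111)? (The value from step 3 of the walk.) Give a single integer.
vaddr = 175: l1_idx=2, l2_idx=5
L1[2] = 0; L2[0][5] = 2

Answer: 2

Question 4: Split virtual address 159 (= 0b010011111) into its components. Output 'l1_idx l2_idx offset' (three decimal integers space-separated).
vaddr = 159 = 0b010011111
  top 3 bits -> l1_idx = 2
  next 3 bits -> l2_idx = 3
  bottom 3 bits -> offset = 7

Answer: 2 3 7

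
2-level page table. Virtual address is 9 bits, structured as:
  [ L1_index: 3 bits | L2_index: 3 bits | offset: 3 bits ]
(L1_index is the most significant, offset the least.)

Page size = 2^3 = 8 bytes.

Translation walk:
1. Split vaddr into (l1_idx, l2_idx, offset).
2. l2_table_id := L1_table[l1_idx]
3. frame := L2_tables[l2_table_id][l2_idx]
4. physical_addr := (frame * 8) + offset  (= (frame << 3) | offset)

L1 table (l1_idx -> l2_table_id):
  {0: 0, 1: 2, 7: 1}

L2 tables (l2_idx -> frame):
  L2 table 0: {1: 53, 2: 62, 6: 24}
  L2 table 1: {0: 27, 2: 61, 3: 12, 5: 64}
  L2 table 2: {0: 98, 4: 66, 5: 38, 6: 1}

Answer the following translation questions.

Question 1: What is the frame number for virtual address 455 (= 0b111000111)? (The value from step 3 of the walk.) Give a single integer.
vaddr = 455: l1_idx=7, l2_idx=0
L1[7] = 1; L2[1][0] = 27

Answer: 27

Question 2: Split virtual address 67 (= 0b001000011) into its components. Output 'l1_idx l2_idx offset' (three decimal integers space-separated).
Answer: 1 0 3

Derivation:
vaddr = 67 = 0b001000011
  top 3 bits -> l1_idx = 1
  next 3 bits -> l2_idx = 0
  bottom 3 bits -> offset = 3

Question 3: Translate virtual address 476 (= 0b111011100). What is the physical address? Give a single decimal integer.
Answer: 100

Derivation:
vaddr = 476 = 0b111011100
Split: l1_idx=7, l2_idx=3, offset=4
L1[7] = 1
L2[1][3] = 12
paddr = 12 * 8 + 4 = 100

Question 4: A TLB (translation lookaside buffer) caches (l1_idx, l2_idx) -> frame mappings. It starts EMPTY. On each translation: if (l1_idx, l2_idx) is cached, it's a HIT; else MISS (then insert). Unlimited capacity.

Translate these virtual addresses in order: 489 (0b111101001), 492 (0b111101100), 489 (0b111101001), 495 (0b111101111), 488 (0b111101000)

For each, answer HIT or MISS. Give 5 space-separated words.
Answer: MISS HIT HIT HIT HIT

Derivation:
vaddr=489: (7,5) not in TLB -> MISS, insert
vaddr=492: (7,5) in TLB -> HIT
vaddr=489: (7,5) in TLB -> HIT
vaddr=495: (7,5) in TLB -> HIT
vaddr=488: (7,5) in TLB -> HIT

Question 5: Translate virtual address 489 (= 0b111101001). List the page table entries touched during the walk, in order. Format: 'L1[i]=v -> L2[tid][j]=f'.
vaddr = 489 = 0b111101001
Split: l1_idx=7, l2_idx=5, offset=1

Answer: L1[7]=1 -> L2[1][5]=64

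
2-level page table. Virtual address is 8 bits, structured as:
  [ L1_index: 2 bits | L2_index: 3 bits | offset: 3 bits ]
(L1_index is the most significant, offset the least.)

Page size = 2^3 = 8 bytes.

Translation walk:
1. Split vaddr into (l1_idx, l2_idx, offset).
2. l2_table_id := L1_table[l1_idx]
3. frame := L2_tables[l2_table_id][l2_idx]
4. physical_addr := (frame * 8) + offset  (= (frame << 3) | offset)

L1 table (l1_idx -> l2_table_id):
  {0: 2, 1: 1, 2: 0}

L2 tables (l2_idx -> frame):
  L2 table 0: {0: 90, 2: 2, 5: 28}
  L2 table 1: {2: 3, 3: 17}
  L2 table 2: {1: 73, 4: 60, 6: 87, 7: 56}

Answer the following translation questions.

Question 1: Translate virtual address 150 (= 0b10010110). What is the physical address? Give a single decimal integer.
Answer: 22

Derivation:
vaddr = 150 = 0b10010110
Split: l1_idx=2, l2_idx=2, offset=6
L1[2] = 0
L2[0][2] = 2
paddr = 2 * 8 + 6 = 22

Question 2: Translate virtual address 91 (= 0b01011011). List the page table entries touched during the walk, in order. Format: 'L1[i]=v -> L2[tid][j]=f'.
vaddr = 91 = 0b01011011
Split: l1_idx=1, l2_idx=3, offset=3

Answer: L1[1]=1 -> L2[1][3]=17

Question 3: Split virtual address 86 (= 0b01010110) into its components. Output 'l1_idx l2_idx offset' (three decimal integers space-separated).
Answer: 1 2 6

Derivation:
vaddr = 86 = 0b01010110
  top 2 bits -> l1_idx = 1
  next 3 bits -> l2_idx = 2
  bottom 3 bits -> offset = 6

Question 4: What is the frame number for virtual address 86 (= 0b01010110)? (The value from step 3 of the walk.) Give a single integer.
Answer: 3

Derivation:
vaddr = 86: l1_idx=1, l2_idx=2
L1[1] = 1; L2[1][2] = 3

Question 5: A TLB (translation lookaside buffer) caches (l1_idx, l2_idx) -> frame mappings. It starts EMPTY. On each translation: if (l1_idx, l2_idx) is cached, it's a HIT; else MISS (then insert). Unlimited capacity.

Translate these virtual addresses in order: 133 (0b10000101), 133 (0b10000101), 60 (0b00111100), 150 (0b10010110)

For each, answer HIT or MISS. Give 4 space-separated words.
Answer: MISS HIT MISS MISS

Derivation:
vaddr=133: (2,0) not in TLB -> MISS, insert
vaddr=133: (2,0) in TLB -> HIT
vaddr=60: (0,7) not in TLB -> MISS, insert
vaddr=150: (2,2) not in TLB -> MISS, insert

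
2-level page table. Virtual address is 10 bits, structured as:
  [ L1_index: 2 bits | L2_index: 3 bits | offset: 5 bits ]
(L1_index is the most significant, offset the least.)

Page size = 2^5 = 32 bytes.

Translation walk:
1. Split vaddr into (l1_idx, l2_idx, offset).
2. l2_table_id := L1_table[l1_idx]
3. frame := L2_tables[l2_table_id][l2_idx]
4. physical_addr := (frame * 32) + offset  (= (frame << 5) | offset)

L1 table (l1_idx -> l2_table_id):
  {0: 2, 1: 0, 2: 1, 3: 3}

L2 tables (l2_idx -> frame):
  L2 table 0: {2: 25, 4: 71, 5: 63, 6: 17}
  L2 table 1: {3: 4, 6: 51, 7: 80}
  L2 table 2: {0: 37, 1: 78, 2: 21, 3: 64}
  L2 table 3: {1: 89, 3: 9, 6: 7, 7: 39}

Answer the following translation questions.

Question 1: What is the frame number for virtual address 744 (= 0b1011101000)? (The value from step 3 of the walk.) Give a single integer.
Answer: 80

Derivation:
vaddr = 744: l1_idx=2, l2_idx=7
L1[2] = 1; L2[1][7] = 80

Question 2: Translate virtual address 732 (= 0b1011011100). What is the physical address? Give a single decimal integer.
Answer: 1660

Derivation:
vaddr = 732 = 0b1011011100
Split: l1_idx=2, l2_idx=6, offset=28
L1[2] = 1
L2[1][6] = 51
paddr = 51 * 32 + 28 = 1660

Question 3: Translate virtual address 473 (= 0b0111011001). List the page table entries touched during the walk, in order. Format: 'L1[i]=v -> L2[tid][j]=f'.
vaddr = 473 = 0b0111011001
Split: l1_idx=1, l2_idx=6, offset=25

Answer: L1[1]=0 -> L2[0][6]=17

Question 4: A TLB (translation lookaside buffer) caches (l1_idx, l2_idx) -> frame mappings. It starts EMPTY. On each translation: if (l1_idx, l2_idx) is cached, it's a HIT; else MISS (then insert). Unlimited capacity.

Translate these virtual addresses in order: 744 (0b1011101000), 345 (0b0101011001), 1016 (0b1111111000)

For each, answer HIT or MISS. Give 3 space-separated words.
vaddr=744: (2,7) not in TLB -> MISS, insert
vaddr=345: (1,2) not in TLB -> MISS, insert
vaddr=1016: (3,7) not in TLB -> MISS, insert

Answer: MISS MISS MISS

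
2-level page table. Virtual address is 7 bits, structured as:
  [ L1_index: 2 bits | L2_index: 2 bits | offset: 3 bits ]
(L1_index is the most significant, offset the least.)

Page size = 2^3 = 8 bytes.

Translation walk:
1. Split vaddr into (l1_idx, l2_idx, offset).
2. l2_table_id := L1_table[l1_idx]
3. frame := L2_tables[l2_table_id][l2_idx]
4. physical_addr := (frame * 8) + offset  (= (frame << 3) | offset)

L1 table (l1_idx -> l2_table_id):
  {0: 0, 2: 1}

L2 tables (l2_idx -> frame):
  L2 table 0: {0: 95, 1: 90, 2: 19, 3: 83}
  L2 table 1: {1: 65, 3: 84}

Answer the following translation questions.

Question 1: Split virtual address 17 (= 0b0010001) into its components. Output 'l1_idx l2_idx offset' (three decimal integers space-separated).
vaddr = 17 = 0b0010001
  top 2 bits -> l1_idx = 0
  next 2 bits -> l2_idx = 2
  bottom 3 bits -> offset = 1

Answer: 0 2 1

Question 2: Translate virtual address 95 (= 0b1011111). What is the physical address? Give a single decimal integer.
vaddr = 95 = 0b1011111
Split: l1_idx=2, l2_idx=3, offset=7
L1[2] = 1
L2[1][3] = 84
paddr = 84 * 8 + 7 = 679

Answer: 679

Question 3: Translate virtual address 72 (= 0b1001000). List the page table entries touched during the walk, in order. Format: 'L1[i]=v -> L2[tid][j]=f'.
Answer: L1[2]=1 -> L2[1][1]=65

Derivation:
vaddr = 72 = 0b1001000
Split: l1_idx=2, l2_idx=1, offset=0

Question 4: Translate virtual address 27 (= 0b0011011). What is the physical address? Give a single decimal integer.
Answer: 667

Derivation:
vaddr = 27 = 0b0011011
Split: l1_idx=0, l2_idx=3, offset=3
L1[0] = 0
L2[0][3] = 83
paddr = 83 * 8 + 3 = 667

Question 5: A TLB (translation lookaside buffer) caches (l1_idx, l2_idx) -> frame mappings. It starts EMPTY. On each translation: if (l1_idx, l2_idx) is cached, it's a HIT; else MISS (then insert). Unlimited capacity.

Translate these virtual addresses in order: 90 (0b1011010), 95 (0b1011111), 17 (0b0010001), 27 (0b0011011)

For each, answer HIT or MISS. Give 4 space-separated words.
vaddr=90: (2,3) not in TLB -> MISS, insert
vaddr=95: (2,3) in TLB -> HIT
vaddr=17: (0,2) not in TLB -> MISS, insert
vaddr=27: (0,3) not in TLB -> MISS, insert

Answer: MISS HIT MISS MISS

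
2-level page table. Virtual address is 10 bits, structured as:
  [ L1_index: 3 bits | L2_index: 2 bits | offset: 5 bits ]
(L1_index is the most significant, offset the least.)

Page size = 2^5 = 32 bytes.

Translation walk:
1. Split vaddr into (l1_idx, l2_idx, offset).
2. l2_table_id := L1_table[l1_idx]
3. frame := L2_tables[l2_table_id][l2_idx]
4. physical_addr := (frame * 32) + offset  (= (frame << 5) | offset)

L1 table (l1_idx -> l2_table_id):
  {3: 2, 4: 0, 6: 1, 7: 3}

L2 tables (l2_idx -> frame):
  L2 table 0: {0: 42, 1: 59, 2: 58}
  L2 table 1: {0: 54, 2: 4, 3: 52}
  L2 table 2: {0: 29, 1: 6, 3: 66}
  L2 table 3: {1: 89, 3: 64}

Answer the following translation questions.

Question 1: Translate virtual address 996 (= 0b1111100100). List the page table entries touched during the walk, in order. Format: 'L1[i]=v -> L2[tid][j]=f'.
vaddr = 996 = 0b1111100100
Split: l1_idx=7, l2_idx=3, offset=4

Answer: L1[7]=3 -> L2[3][3]=64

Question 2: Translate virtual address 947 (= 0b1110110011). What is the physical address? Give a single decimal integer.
vaddr = 947 = 0b1110110011
Split: l1_idx=7, l2_idx=1, offset=19
L1[7] = 3
L2[3][1] = 89
paddr = 89 * 32 + 19 = 2867

Answer: 2867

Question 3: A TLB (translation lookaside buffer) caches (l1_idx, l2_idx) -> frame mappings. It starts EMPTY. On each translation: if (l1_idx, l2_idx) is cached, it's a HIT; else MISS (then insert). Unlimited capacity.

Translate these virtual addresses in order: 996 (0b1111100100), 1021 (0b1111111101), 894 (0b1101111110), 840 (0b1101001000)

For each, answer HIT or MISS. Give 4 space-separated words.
vaddr=996: (7,3) not in TLB -> MISS, insert
vaddr=1021: (7,3) in TLB -> HIT
vaddr=894: (6,3) not in TLB -> MISS, insert
vaddr=840: (6,2) not in TLB -> MISS, insert

Answer: MISS HIT MISS MISS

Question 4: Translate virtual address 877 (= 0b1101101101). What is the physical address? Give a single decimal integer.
Answer: 1677

Derivation:
vaddr = 877 = 0b1101101101
Split: l1_idx=6, l2_idx=3, offset=13
L1[6] = 1
L2[1][3] = 52
paddr = 52 * 32 + 13 = 1677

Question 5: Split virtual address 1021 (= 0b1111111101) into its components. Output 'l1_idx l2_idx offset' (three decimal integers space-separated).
vaddr = 1021 = 0b1111111101
  top 3 bits -> l1_idx = 7
  next 2 bits -> l2_idx = 3
  bottom 5 bits -> offset = 29

Answer: 7 3 29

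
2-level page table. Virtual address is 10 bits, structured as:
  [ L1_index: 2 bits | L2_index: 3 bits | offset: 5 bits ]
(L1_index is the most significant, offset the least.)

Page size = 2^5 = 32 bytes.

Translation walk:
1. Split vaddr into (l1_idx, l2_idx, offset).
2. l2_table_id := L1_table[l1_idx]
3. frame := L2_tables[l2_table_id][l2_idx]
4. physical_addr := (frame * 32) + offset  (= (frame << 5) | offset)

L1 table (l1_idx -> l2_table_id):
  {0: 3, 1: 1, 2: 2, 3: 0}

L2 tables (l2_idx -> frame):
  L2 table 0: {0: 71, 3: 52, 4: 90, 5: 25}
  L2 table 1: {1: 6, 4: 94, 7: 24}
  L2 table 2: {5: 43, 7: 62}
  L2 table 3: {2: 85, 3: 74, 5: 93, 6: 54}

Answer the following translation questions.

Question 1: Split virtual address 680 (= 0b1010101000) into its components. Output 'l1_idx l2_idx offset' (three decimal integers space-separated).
vaddr = 680 = 0b1010101000
  top 2 bits -> l1_idx = 2
  next 3 bits -> l2_idx = 5
  bottom 5 bits -> offset = 8

Answer: 2 5 8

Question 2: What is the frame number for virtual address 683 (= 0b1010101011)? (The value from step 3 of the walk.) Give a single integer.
vaddr = 683: l1_idx=2, l2_idx=5
L1[2] = 2; L2[2][5] = 43

Answer: 43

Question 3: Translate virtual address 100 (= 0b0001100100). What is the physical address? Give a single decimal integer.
vaddr = 100 = 0b0001100100
Split: l1_idx=0, l2_idx=3, offset=4
L1[0] = 3
L2[3][3] = 74
paddr = 74 * 32 + 4 = 2372

Answer: 2372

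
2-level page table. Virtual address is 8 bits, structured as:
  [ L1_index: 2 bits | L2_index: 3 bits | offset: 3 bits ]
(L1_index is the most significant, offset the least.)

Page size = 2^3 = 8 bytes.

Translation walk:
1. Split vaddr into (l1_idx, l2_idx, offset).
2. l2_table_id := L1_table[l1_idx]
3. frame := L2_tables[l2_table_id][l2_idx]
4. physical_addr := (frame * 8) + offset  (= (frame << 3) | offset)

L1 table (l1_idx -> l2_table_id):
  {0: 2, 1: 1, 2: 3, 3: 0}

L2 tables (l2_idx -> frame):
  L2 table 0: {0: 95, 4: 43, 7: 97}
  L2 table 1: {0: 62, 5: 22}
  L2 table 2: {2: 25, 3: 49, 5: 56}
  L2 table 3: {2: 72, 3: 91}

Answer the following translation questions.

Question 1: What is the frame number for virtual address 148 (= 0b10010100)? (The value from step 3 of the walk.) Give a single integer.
Answer: 72

Derivation:
vaddr = 148: l1_idx=2, l2_idx=2
L1[2] = 3; L2[3][2] = 72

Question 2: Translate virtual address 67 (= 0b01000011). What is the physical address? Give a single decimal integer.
vaddr = 67 = 0b01000011
Split: l1_idx=1, l2_idx=0, offset=3
L1[1] = 1
L2[1][0] = 62
paddr = 62 * 8 + 3 = 499

Answer: 499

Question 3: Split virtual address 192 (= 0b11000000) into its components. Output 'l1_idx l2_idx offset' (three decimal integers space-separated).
Answer: 3 0 0

Derivation:
vaddr = 192 = 0b11000000
  top 2 bits -> l1_idx = 3
  next 3 bits -> l2_idx = 0
  bottom 3 bits -> offset = 0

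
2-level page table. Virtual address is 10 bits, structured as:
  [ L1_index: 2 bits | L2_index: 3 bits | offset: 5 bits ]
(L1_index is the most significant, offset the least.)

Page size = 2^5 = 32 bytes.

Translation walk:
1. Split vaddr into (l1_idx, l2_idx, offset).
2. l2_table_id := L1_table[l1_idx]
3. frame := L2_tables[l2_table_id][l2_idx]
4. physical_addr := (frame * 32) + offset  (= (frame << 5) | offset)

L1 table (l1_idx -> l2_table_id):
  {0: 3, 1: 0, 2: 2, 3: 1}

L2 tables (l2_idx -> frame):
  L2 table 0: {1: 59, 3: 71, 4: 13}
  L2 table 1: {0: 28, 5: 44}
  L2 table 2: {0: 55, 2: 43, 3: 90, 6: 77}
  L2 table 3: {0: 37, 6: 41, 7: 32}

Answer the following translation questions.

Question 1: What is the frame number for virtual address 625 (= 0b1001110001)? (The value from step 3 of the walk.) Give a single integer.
vaddr = 625: l1_idx=2, l2_idx=3
L1[2] = 2; L2[2][3] = 90

Answer: 90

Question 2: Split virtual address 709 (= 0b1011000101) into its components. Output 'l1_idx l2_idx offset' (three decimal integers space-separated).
Answer: 2 6 5

Derivation:
vaddr = 709 = 0b1011000101
  top 2 bits -> l1_idx = 2
  next 3 bits -> l2_idx = 6
  bottom 5 bits -> offset = 5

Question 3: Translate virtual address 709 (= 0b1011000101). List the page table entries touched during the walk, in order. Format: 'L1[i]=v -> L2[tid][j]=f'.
vaddr = 709 = 0b1011000101
Split: l1_idx=2, l2_idx=6, offset=5

Answer: L1[2]=2 -> L2[2][6]=77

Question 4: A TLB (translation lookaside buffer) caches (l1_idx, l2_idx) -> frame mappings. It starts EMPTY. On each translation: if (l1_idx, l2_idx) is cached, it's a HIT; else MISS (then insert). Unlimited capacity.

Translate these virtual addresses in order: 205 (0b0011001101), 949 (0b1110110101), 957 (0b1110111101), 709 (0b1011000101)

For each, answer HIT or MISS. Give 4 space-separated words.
Answer: MISS MISS HIT MISS

Derivation:
vaddr=205: (0,6) not in TLB -> MISS, insert
vaddr=949: (3,5) not in TLB -> MISS, insert
vaddr=957: (3,5) in TLB -> HIT
vaddr=709: (2,6) not in TLB -> MISS, insert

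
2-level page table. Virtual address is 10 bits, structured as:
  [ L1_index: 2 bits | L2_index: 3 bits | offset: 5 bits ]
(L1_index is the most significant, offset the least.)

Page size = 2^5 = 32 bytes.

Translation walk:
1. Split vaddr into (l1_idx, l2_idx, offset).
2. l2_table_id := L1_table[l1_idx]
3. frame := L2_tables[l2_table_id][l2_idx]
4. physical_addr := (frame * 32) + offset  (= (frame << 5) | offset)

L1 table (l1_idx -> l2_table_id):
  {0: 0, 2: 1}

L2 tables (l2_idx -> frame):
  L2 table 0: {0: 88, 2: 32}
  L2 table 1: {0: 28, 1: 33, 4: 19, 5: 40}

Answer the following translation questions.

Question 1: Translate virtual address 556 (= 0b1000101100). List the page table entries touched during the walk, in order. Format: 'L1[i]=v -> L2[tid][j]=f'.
vaddr = 556 = 0b1000101100
Split: l1_idx=2, l2_idx=1, offset=12

Answer: L1[2]=1 -> L2[1][1]=33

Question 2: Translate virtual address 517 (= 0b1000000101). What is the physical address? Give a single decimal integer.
Answer: 901

Derivation:
vaddr = 517 = 0b1000000101
Split: l1_idx=2, l2_idx=0, offset=5
L1[2] = 1
L2[1][0] = 28
paddr = 28 * 32 + 5 = 901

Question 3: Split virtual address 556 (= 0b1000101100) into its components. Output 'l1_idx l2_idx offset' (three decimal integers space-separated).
vaddr = 556 = 0b1000101100
  top 2 bits -> l1_idx = 2
  next 3 bits -> l2_idx = 1
  bottom 5 bits -> offset = 12

Answer: 2 1 12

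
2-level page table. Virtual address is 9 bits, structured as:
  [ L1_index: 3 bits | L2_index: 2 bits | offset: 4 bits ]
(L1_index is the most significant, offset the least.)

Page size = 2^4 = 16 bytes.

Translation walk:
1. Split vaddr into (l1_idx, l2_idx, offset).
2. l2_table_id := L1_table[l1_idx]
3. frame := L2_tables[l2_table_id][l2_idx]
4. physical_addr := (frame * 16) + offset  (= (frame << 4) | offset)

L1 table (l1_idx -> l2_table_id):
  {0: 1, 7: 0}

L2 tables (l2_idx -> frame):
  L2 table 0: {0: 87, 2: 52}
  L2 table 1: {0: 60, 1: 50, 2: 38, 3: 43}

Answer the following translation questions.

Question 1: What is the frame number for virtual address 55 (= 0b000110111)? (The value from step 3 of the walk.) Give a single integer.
vaddr = 55: l1_idx=0, l2_idx=3
L1[0] = 1; L2[1][3] = 43

Answer: 43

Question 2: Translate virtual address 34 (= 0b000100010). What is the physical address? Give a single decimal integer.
vaddr = 34 = 0b000100010
Split: l1_idx=0, l2_idx=2, offset=2
L1[0] = 1
L2[1][2] = 38
paddr = 38 * 16 + 2 = 610

Answer: 610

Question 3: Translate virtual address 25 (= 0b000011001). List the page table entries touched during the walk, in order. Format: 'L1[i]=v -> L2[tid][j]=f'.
vaddr = 25 = 0b000011001
Split: l1_idx=0, l2_idx=1, offset=9

Answer: L1[0]=1 -> L2[1][1]=50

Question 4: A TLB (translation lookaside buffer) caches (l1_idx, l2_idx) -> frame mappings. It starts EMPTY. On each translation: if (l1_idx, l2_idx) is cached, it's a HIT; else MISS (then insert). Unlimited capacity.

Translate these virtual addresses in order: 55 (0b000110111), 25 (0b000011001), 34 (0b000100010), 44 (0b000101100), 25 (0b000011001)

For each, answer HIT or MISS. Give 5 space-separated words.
vaddr=55: (0,3) not in TLB -> MISS, insert
vaddr=25: (0,1) not in TLB -> MISS, insert
vaddr=34: (0,2) not in TLB -> MISS, insert
vaddr=44: (0,2) in TLB -> HIT
vaddr=25: (0,1) in TLB -> HIT

Answer: MISS MISS MISS HIT HIT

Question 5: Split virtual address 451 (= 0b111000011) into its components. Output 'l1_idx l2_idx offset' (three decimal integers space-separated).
vaddr = 451 = 0b111000011
  top 3 bits -> l1_idx = 7
  next 2 bits -> l2_idx = 0
  bottom 4 bits -> offset = 3

Answer: 7 0 3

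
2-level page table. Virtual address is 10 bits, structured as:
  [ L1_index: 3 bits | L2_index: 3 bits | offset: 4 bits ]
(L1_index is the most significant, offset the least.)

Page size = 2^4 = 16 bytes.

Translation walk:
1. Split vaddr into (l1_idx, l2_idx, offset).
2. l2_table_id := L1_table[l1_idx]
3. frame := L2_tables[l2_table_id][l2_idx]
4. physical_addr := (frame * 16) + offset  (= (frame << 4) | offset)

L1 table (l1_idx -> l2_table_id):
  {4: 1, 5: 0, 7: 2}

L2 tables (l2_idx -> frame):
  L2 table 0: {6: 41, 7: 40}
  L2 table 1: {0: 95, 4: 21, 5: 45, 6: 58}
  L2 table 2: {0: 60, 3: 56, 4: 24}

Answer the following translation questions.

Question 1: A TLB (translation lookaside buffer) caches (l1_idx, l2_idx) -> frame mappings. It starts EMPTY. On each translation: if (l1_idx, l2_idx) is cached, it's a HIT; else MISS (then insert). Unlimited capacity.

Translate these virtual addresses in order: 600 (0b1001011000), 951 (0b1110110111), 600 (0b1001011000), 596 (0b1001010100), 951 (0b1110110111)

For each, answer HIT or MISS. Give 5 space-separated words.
Answer: MISS MISS HIT HIT HIT

Derivation:
vaddr=600: (4,5) not in TLB -> MISS, insert
vaddr=951: (7,3) not in TLB -> MISS, insert
vaddr=600: (4,5) in TLB -> HIT
vaddr=596: (4,5) in TLB -> HIT
vaddr=951: (7,3) in TLB -> HIT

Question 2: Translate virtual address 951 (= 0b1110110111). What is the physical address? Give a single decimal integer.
vaddr = 951 = 0b1110110111
Split: l1_idx=7, l2_idx=3, offset=7
L1[7] = 2
L2[2][3] = 56
paddr = 56 * 16 + 7 = 903

Answer: 903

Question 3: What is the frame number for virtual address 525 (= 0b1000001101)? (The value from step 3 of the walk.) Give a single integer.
Answer: 95

Derivation:
vaddr = 525: l1_idx=4, l2_idx=0
L1[4] = 1; L2[1][0] = 95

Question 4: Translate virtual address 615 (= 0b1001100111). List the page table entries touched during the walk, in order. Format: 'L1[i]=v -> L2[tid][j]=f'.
Answer: L1[4]=1 -> L2[1][6]=58

Derivation:
vaddr = 615 = 0b1001100111
Split: l1_idx=4, l2_idx=6, offset=7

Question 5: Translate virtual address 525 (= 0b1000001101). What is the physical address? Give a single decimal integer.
vaddr = 525 = 0b1000001101
Split: l1_idx=4, l2_idx=0, offset=13
L1[4] = 1
L2[1][0] = 95
paddr = 95 * 16 + 13 = 1533

Answer: 1533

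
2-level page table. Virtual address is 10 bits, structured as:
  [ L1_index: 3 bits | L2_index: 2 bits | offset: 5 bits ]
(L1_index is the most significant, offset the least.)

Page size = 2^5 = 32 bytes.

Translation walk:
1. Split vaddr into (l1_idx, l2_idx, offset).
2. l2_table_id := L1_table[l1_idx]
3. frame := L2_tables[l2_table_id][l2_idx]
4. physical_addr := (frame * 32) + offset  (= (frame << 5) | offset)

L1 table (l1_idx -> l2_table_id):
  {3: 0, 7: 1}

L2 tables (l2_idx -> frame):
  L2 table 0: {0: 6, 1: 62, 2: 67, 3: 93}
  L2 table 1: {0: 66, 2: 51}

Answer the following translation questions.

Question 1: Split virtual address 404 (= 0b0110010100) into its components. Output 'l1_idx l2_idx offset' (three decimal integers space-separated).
Answer: 3 0 20

Derivation:
vaddr = 404 = 0b0110010100
  top 3 bits -> l1_idx = 3
  next 2 bits -> l2_idx = 0
  bottom 5 bits -> offset = 20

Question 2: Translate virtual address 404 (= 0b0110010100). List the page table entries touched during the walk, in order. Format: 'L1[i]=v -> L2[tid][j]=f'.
vaddr = 404 = 0b0110010100
Split: l1_idx=3, l2_idx=0, offset=20

Answer: L1[3]=0 -> L2[0][0]=6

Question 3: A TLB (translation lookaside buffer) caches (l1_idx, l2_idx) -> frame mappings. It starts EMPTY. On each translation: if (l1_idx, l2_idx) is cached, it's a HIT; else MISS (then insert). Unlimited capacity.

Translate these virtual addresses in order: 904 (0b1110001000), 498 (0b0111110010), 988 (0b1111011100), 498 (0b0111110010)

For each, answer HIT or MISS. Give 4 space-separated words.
Answer: MISS MISS MISS HIT

Derivation:
vaddr=904: (7,0) not in TLB -> MISS, insert
vaddr=498: (3,3) not in TLB -> MISS, insert
vaddr=988: (7,2) not in TLB -> MISS, insert
vaddr=498: (3,3) in TLB -> HIT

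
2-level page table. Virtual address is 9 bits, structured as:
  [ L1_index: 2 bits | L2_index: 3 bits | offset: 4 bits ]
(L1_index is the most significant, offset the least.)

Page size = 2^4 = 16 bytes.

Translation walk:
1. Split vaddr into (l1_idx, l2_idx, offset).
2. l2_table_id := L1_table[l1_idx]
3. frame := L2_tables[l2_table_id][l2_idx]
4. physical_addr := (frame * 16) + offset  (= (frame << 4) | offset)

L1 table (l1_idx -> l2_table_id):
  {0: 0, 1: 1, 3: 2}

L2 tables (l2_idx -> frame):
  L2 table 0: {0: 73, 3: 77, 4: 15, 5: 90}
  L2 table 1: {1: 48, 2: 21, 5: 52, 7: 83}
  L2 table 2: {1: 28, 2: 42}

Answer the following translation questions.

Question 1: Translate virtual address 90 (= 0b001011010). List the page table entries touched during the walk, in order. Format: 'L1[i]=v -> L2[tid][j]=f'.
Answer: L1[0]=0 -> L2[0][5]=90

Derivation:
vaddr = 90 = 0b001011010
Split: l1_idx=0, l2_idx=5, offset=10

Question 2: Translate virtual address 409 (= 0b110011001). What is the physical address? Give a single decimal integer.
vaddr = 409 = 0b110011001
Split: l1_idx=3, l2_idx=1, offset=9
L1[3] = 2
L2[2][1] = 28
paddr = 28 * 16 + 9 = 457

Answer: 457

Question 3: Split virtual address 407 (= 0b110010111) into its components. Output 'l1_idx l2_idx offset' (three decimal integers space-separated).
Answer: 3 1 7

Derivation:
vaddr = 407 = 0b110010111
  top 2 bits -> l1_idx = 3
  next 3 bits -> l2_idx = 1
  bottom 4 bits -> offset = 7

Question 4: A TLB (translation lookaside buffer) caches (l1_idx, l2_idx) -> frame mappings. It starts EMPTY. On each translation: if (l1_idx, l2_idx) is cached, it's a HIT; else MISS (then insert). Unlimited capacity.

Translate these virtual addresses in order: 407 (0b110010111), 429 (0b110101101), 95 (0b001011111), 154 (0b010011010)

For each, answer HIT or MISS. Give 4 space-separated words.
vaddr=407: (3,1) not in TLB -> MISS, insert
vaddr=429: (3,2) not in TLB -> MISS, insert
vaddr=95: (0,5) not in TLB -> MISS, insert
vaddr=154: (1,1) not in TLB -> MISS, insert

Answer: MISS MISS MISS MISS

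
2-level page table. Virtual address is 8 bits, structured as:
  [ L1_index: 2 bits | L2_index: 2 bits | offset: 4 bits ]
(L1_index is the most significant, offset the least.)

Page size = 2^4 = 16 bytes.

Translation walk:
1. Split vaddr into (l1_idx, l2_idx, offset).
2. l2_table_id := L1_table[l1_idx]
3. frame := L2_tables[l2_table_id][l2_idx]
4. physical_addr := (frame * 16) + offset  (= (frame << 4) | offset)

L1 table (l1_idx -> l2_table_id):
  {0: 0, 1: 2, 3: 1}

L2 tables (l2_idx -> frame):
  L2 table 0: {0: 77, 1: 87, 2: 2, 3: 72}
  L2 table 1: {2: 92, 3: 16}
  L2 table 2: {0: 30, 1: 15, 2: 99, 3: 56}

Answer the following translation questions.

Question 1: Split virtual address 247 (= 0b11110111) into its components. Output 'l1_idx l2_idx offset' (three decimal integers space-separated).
Answer: 3 3 7

Derivation:
vaddr = 247 = 0b11110111
  top 2 bits -> l1_idx = 3
  next 2 bits -> l2_idx = 3
  bottom 4 bits -> offset = 7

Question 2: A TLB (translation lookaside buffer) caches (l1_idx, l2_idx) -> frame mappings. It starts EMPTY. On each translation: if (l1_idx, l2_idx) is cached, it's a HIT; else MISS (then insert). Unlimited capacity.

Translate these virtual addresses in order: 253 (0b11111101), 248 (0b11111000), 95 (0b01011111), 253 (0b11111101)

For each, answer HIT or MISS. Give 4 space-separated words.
Answer: MISS HIT MISS HIT

Derivation:
vaddr=253: (3,3) not in TLB -> MISS, insert
vaddr=248: (3,3) in TLB -> HIT
vaddr=95: (1,1) not in TLB -> MISS, insert
vaddr=253: (3,3) in TLB -> HIT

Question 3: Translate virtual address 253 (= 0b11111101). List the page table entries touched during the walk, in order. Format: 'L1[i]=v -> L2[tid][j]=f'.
Answer: L1[3]=1 -> L2[1][3]=16

Derivation:
vaddr = 253 = 0b11111101
Split: l1_idx=3, l2_idx=3, offset=13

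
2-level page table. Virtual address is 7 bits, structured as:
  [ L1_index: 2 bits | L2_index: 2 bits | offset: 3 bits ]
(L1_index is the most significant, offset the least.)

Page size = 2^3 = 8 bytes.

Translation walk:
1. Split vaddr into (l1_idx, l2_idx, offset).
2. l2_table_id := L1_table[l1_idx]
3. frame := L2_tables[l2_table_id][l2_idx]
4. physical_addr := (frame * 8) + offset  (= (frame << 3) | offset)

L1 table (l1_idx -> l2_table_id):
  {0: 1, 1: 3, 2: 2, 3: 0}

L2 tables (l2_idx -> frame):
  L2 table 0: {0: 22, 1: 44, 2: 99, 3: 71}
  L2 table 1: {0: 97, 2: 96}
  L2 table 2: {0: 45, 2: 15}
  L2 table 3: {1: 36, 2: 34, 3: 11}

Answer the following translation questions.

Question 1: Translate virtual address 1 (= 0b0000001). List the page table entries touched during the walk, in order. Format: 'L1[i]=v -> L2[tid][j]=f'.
vaddr = 1 = 0b0000001
Split: l1_idx=0, l2_idx=0, offset=1

Answer: L1[0]=1 -> L2[1][0]=97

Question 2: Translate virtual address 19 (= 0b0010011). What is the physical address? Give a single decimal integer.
vaddr = 19 = 0b0010011
Split: l1_idx=0, l2_idx=2, offset=3
L1[0] = 1
L2[1][2] = 96
paddr = 96 * 8 + 3 = 771

Answer: 771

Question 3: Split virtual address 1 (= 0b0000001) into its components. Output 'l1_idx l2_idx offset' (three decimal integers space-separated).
vaddr = 1 = 0b0000001
  top 2 bits -> l1_idx = 0
  next 2 bits -> l2_idx = 0
  bottom 3 bits -> offset = 1

Answer: 0 0 1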